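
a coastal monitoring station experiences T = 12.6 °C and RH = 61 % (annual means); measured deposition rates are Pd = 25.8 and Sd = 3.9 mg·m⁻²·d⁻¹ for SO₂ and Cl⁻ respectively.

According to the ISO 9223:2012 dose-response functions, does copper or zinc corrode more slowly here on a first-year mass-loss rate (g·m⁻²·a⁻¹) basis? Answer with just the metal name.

copper

copper: T>10 °C ⇒ hinge -0.080·(12.6−10) = -0.2080
  Pd branch = 0.0053·Pd^0.26·e^(0.059·RH+f) = 0.3664 μm/a
  Sd branch = 0.01025·Sd^0.27·e^(0.036·RH+0.049·T) = 0.2467 μm/a
  sum: 0.3664 + 0.2467 → r_corr = 0.6131 μm/a
  mass loss = 0.6131 μm/a × 8.96 g/cm³ = 5.494 g·m⁻²·a⁻¹
zinc: f(T) = -0.071·(T−10) [T>10 °C] = -0.1846
  Pd branch = 0.0129·Pd^0.44·e^(0.046·RH+f) = 0.7416 μm/a
  Sd branch = 0.0175·Sd^0.57·e^(0.008·RH+0.085·T) = 0.1807 μm/a
  sum: 0.7416 + 0.1807 → r_corr = 0.9223 μm/a
  mass loss = 0.9223 μm/a × 7.14 g/cm³ = 6.585 g·m⁻²·a⁻¹
Ordering by g·m⁻²·a⁻¹: zinc (6.59) > copper (5.49)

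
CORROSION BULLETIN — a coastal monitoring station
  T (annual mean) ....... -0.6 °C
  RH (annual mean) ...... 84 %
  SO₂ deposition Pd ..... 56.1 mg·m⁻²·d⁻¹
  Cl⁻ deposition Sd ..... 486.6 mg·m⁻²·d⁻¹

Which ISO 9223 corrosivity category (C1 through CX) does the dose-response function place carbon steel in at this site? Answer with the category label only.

C5

carbon steel: f(T) = +0.150·(T−10) [T≤10 °C] = -1.5900
  Pd branch = 1.77·Pd^0.52·e^(0.02·RH+f) = 15.72 μm/a
  Cl⁻ term: 0.102·486.6^0.62·exp(0.033·84+0.04·-0.6) = 73.81
  sum: 15.72 + 73.81 → r_corr = 89.53 μm/a
89.5 μm/a falls in (80, 200] for carbon steel → category C5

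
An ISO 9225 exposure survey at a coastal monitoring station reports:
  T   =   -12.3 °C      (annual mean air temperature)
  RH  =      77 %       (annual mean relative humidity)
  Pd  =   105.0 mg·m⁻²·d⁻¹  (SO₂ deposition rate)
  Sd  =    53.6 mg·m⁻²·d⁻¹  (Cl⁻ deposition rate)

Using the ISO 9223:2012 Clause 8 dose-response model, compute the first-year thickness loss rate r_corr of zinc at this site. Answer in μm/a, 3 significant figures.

zinc: f(T) = +0.038·(T−10) [T≤10 °C] = -0.8474
  SO₂ term: 0.0129·105.0^0.44·exp(0.046·77-0.8474) = 1.48
  Sd branch = 0.0175·Sd^0.57·e^(0.008·RH+0.085·T) = 0.1102 μm/a
  r_corr = 1.48 + 0.1102 = 1.59 μm/a

r_corr = 1.59 μm/a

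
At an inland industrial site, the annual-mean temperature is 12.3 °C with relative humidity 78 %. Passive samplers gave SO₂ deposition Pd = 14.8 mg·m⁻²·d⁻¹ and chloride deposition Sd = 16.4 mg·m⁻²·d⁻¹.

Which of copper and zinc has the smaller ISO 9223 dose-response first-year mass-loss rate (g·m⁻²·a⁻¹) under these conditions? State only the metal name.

zinc

copper: temperature factor f = -0.080·(2.3) = -0.1840
  Pd branch = 0.0053·Pd^0.26·e^(0.059·RH+f) = 0.8856 μm/a
  Sd branch = 0.01025·Sd^0.27·e^(0.036·RH+0.049·T) = 0.6607 μm/a
  sum: 0.8856 + 0.6607 → r_corr = 1.546 μm/a
  mass loss = 1.546 μm/a × 8.96 g/cm³ = 13.85 g·m⁻²·a⁻¹
zinc: temperature factor f = -0.071·(2.3) = -0.1633
  SO₂ term: 0.0129·14.8^0.44·exp(0.046·78-0.1633) = 1.297
  Cl⁻ term: 0.0175·16.4^0.57·exp(0.008·78+0.085·12.3) = 0.4577
  sum: 1.297 + 0.4577 → r_corr = 1.754 μm/a
  mass loss = 1.754 μm/a × 7.14 g/cm³ = 12.53 g·m⁻²·a⁻¹
Ordering by g·m⁻²·a⁻¹: copper (13.9) > zinc (12.5)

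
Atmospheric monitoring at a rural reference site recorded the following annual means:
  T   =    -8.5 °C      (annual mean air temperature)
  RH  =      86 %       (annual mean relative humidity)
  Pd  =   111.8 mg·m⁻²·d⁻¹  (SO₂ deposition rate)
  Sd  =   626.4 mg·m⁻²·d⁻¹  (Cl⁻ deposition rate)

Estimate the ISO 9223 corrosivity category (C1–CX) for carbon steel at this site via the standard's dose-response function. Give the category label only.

carbon steel: T≤10 °C ⇒ hinge +0.150·(-8.5−10) = -2.7750
  sulphur-dioxide contribution → 7.161 μm/a
  chloride contribution → 67.22 μm/a
  ⇒ r_corr(carbon steel) = 74.38 μm/a
Category bounds: 50…80 μm/a bracket r_corr ⇒ C4

C4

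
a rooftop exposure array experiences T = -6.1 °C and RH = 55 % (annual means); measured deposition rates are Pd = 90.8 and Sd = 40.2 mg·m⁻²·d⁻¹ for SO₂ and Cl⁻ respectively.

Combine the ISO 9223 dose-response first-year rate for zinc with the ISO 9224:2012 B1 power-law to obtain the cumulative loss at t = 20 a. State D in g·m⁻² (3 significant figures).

D(20) = 62.9 g·m⁻²

zinc: T≤10 °C ⇒ hinge +0.038·(-6.1−10) = -0.6118
  sulphur-dioxide contribution → 0.6386 μm/a
  chloride contribution → 0.1328 μm/a
  total first-year rate 0.7714 μm/a
Power-law: D(20) = r_corr · 20^0.813
  D(20) = 0.7714 × 20^0.813 = 0.7714 × 11.42 = 8.811 μm
  Mass loss = 8.811 μm × 7.14 g/cm³ = 62.91 g·m⁻²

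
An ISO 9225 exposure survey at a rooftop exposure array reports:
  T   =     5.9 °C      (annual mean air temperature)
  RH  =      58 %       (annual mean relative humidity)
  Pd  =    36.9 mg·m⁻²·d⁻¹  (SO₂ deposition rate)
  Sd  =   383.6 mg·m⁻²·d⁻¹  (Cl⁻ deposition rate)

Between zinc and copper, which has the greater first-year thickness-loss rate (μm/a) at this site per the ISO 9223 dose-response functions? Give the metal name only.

zinc: T≤10 °C ⇒ hinge +0.038·(5.9−10) = -0.1558
  sulphur-dioxide contribution → 0.7782 μm/a
  chloride contribution → 1.365 μm/a
  total first-year rate 2.143 μm/a
copper: f(T) = +0.126·(T−10) [T≤10 °C] = -0.5166
  sulphur-dioxide contribution → 0.2475 μm/a
  chloride contribution → 0.5505 μm/a
  ⇒ r_corr(copper) = 0.7979 μm/a
Ordering by μm/a: zinc (2.14) > copper (0.798)

zinc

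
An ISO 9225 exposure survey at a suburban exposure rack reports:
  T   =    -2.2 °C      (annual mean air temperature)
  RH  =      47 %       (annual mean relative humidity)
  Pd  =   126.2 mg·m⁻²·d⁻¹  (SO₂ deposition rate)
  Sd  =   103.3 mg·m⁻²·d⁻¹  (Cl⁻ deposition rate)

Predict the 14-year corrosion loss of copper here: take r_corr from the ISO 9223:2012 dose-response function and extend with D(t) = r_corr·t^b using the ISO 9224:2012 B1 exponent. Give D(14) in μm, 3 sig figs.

copper: f(T) = +0.126·(T−10) [T≤10 °C] = -1.5372
  SO₂ term: 0.0053·126.2^0.26·exp(0.059·47-1.5372) = 0.06416
  Sd branch = 0.01025·Sd^0.27·e^(0.036·RH+0.049·T) = 0.1748 μm/a
  r_corr = 0.06416 + 0.1748 = 0.239 μm/a
Long-term exponent b (ISO 9224 Table 2, B1) = 0.667
  D(14) = 0.239 × 14^0.667 = 0.239 × 5.814 = 1.389 μm

D(14) = 1.39 μm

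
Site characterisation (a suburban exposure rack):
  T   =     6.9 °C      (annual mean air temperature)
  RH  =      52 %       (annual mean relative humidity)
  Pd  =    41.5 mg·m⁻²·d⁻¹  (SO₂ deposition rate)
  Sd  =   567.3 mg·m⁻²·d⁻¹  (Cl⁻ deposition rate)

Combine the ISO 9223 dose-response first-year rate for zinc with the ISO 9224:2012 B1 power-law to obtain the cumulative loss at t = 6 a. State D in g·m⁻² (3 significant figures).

zinc: T≤10 °C ⇒ hinge +0.038·(6.9−10) = -0.1178
  SO₂ term: 0.0129·41.5^0.44·exp(0.046·52-0.1178) = 0.646
  Cl⁻ term: 0.0175·567.3^0.57·exp(0.008·52+0.085·6.9) = 1.77
  sum: 0.646 + 1.77 → r_corr = 2.416 μm/a
Long-term exponent b (ISO 9224 Table 2, B1) = 0.813
  D(6) = 2.416 × 6^0.813 = 2.416 × 4.292 = 10.37 μm
  Mass loss = 10.37 μm × 7.14 g/cm³ = 74.05 g·m⁻²

D(6) = 74.0 g·m⁻²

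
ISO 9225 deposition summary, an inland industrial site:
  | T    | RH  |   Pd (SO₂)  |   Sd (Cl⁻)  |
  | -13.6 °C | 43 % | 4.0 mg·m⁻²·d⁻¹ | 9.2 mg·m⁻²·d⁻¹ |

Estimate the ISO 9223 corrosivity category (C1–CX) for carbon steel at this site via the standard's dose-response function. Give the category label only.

carbon steel: temperature factor f = +0.150·(-23.6) = -3.5400
  SO₂ term: 1.77·4.0^0.52·exp(0.02·43-3.5400) = 0.2495
  Sd branch = 0.102·Sd^0.62·e^(0.033·RH+0.04·T) = 0.9686 μm/a
  r_corr = 0.2495 + 0.9686 = 1.218 μm/a
Category bounds: 0…1.3 μm/a bracket r_corr ⇒ C1

C1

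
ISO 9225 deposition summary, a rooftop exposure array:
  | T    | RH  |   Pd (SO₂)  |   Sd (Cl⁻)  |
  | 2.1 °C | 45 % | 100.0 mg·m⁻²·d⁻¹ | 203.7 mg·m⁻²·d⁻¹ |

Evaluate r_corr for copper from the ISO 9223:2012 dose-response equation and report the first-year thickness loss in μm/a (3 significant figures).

copper: f(T) = +0.126·(T−10) [T≤10 °C] = -0.9954
  SO₂ term: 0.0053·100.0^0.26·exp(0.059·45-0.9954) = 0.09226
  Sd branch = 0.01025·Sd^0.27·e^(0.036·RH+0.049·T) = 0.2412 μm/a
  sum: 0.09226 + 0.2412 → r_corr = 0.3335 μm/a

r_corr = 0.333 μm/a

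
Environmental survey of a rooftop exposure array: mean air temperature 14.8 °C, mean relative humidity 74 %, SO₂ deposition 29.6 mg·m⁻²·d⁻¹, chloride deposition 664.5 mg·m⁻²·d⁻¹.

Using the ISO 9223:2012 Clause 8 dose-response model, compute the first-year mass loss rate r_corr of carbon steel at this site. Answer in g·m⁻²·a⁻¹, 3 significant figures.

carbon steel: temperature factor f = -0.054·(4.8) = -0.2592
  sulphur-dioxide contribution → 34.93 μm/a
  chloride contribution → 119.2 μm/a
  ⇒ r_corr(carbon steel) = 154.1 μm/a
Convert to mass loss: 154.1 μm/a × 7.85 g/cm³ = 1210 g·m⁻²·a⁻¹

r_corr = 1.21e+03 g·m⁻²·a⁻¹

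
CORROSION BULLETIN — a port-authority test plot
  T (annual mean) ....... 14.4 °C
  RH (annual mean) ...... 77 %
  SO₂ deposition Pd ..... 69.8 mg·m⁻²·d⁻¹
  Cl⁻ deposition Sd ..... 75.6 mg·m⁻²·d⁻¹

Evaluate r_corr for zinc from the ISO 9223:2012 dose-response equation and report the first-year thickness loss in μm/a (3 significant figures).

r_corr = 3.41 μm/a

zinc: T>10 °C ⇒ hinge -0.071·(14.4−10) = -0.3124
  Pd branch = 0.0129·Pd^0.44·e^(0.046·RH+f) = 2.111 μm/a
  Sd branch = 0.0175·Sd^0.57·e^(0.008·RH+0.085·T) = 1.297 μm/a
  sum: 2.111 + 1.297 → r_corr = 3.408 μm/a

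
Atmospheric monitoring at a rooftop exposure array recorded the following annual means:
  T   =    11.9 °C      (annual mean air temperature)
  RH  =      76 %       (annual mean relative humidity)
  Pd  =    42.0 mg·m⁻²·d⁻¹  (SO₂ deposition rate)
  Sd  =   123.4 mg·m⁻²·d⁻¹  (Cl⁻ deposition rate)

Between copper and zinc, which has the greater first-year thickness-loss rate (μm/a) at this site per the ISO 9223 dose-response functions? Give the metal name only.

copper: temperature factor f = -0.080·(1.9) = -0.1520
  sulphur-dioxide contribution → 1.066 μm/a
  chloride contribution → 1.04 μm/a
  total first-year rate 2.105 μm/a
zinc: f(T) = -0.071·(T−10) [T>10 °C] = -0.1349
  sulphur-dioxide contribution → 1.925 μm/a
  chloride contribution → 1.375 μm/a
  total first-year rate 3.301 μm/a
Ordering by μm/a: zinc (3.3) > copper (2.11)

zinc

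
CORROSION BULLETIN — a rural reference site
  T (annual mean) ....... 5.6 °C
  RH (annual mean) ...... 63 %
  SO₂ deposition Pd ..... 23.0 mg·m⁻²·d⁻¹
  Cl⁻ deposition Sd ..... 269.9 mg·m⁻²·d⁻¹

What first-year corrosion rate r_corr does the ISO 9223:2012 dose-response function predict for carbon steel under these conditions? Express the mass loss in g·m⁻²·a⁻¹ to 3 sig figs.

r_corr = 387 g·m⁻²·a⁻¹

carbon steel: T≤10 °C ⇒ hinge +0.150·(5.6−10) = -0.6600
  Pd branch = 1.77·Pd^0.52·e^(0.02·RH+f) = 16.47 μm/a
  Sd branch = 0.102·Sd^0.62·e^(0.033·RH+0.04·T) = 32.82 μm/a
  sum: 16.47 + 32.82 → r_corr = 49.29 μm/a
Convert to mass loss: 49.29 μm/a × 7.85 g/cm³ = 386.9 g·m⁻²·a⁻¹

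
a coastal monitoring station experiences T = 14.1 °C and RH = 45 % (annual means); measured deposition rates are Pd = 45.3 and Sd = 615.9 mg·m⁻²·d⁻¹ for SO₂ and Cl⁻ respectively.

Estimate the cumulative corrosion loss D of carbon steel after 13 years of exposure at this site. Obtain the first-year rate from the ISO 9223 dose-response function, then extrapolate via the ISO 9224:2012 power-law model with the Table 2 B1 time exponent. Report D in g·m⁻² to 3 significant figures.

D(13) = 2.04e+03 g·m⁻²

carbon steel: temperature factor f = -0.054·(4.1) = -0.2214
  Pd branch = 1.77·Pd^0.52·e^(0.02·RH+f) = 25.34 μm/a
  Sd branch = 0.102·Sd^0.62·e^(0.033·RH+0.04·T) = 42.46 μm/a
  r_corr = 25.34 + 42.46 = 67.8 μm/a
Power-law: D(13) = r_corr · 13^0.523
  D(13) = 67.8 × 13^0.523 = 67.8 × 3.825 = 259.3 μm
  Mass loss = 259.3 μm × 7.85 g/cm³ = 2036 g·m⁻²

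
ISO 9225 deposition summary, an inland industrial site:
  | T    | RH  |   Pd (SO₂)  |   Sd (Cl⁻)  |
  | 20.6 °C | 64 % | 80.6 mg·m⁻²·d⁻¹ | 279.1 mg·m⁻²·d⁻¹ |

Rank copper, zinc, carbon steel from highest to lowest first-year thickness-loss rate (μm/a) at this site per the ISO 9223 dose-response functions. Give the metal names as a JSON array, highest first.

copper: f(T) = -0.080·(T−10) [T>10 °C] = -0.8480
  Pd branch = 0.0053·Pd^0.26·e^(0.059·RH+f) = 0.3101 μm/a
  Cl⁻ term: 0.01025·279.1^0.27·exp(0.036·64+0.049·20.6) = 1.288
  r_corr = 0.3101 + 1.288 = 1.599 μm/a
zinc: f(T) = -0.071·(T−10) [T>10 °C] = -0.7526
  SO₂ term: 0.0129·80.6^0.44·exp(0.046·64-0.7526) = 0.7963
  Sd branch = 0.0175·Sd^0.57·e^(0.008·RH+0.085·T) = 4.168 μm/a
  sum: 0.7963 + 4.168 → r_corr = 4.964 μm/a
carbon steel: f(T) = -0.054·(T−10) [T>10 °C] = -0.5724
  Pd branch = 1.77·Pd^0.52·e^(0.02·RH+f) = 35.2 μm/a
  Sd branch = 0.102·Sd^0.62·e^(0.033·RH+0.04·T) = 63.1 μm/a
  r_corr = 35.2 + 63.1 = 98.31 μm/a
Ordering by μm/a: carbon steel (98.3) > zinc (4.96) > copper (1.6)

["carbon steel", "zinc", "copper"]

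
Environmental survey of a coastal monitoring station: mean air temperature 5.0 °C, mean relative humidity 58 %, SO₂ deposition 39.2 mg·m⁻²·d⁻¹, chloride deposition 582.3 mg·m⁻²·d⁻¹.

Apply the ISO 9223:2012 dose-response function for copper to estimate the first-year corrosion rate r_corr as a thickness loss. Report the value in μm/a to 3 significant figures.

copper: temperature factor f = +0.126·(-5.0) = -0.6300
  sulphur-dioxide contribution → 0.2244 μm/a
  chloride contribution → 0.5896 μm/a
  ⇒ r_corr(copper) = 0.814 μm/a

r_corr = 0.814 μm/a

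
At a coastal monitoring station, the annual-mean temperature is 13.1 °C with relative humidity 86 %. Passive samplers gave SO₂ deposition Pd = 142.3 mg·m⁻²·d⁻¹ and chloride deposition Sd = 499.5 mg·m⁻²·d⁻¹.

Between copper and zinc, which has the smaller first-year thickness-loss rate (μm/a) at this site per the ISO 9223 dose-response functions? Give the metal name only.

copper: T>10 °C ⇒ hinge -0.080·(13.1−10) = -0.2480
  Pd branch = 0.0053·Pd^0.26·e^(0.059·RH+f) = 2.399 μm/a
  Sd branch = 0.01025·Sd^0.27·e^(0.036·RH+0.049·T) = 2.305 μm/a
  r_corr = 2.399 + 2.305 = 4.704 μm/a
zinc: temperature factor f = -0.071·(3.1) = -0.2201
  Pd branch = 0.0129·Pd^0.44·e^(0.046·RH+f) = 4.792 μm/a
  Cl⁻ term: 0.0175·499.5^0.57·exp(0.008·86+0.085·13.1) = 3.661
  sum: 4.792 + 3.661 → r_corr = 8.452 μm/a
Ordering by μm/a: zinc (8.45) > copper (4.7)

copper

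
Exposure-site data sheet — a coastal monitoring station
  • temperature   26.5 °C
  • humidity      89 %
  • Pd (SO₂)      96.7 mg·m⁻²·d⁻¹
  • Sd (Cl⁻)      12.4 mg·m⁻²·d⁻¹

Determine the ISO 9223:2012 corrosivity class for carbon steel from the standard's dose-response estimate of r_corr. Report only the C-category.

C4

carbon steel: temperature factor f = -0.054·(16.5) = -0.8910
  SO₂ term: 1.77·96.7^0.52·exp(0.02·89-0.8910) = 46.4
  Cl⁻ term: 0.102·12.4^0.62·exp(0.033·89+0.04·26.5) = 26.45
  r_corr = 46.4 + 26.45 = 72.84 μm/a
Category bounds: 50…80 μm/a bracket r_corr ⇒ C4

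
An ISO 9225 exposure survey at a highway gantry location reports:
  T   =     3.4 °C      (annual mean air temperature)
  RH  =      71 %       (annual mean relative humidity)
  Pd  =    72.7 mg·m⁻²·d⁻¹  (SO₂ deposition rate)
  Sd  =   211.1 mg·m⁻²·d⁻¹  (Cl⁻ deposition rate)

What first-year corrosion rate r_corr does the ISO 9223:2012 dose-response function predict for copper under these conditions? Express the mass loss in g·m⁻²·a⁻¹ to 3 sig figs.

r_corr = 10.1 g·m⁻²·a⁻¹

copper: temperature factor f = +0.126·(-6.6) = -0.8316
  SO₂ term: 0.0053·72.7^0.26·exp(0.059·71-0.8316) = 0.4638
  Sd branch = 0.01025·Sd^0.27·e^(0.036·RH+0.049·T) = 0.6618 μm/a
  sum: 0.4638 + 0.6618 → r_corr = 1.126 μm/a
Convert to mass loss: 1.126 μm/a × 8.96 g/cm³ = 10.09 g·m⁻²·a⁻¹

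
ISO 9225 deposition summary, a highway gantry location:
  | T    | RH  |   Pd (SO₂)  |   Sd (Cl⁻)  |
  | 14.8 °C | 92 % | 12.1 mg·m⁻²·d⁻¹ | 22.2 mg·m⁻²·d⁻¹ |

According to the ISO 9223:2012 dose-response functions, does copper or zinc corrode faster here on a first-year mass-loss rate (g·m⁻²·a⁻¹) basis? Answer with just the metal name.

copper: f(T) = -0.080·(T−10) [T>10 °C] = -0.3840
  sulphur-dioxide contribution → 1.572 μm/a
  chloride contribution → 1.341 μm/a
  ⇒ r_corr(copper) = 2.913 μm/a
  mass loss = 2.913 μm/a × 8.96 g/cm³ = 26.1 g·m⁻²·a⁻¹
zinc: f(T) = -0.071·(T−10) [T>10 °C] = -0.3408
  sulphur-dioxide contribution → 1.892 μm/a
  chloride contribution → 0.7524 μm/a
  ⇒ r_corr(zinc) = 2.644 μm/a
  mass loss = 2.644 μm/a × 7.14 g/cm³ = 18.88 g·m⁻²·a⁻¹
Ordering by g·m⁻²·a⁻¹: copper (26.1) > zinc (18.9)

copper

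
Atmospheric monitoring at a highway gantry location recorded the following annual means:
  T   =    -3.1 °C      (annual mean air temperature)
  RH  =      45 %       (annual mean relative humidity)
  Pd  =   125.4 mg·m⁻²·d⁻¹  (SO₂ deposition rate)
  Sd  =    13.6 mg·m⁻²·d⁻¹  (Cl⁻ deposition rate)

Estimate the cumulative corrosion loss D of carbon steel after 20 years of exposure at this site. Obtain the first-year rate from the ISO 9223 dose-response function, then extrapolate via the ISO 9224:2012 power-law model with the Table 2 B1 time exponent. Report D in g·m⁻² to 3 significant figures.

D(20) = 359 g·m⁻²

carbon steel: f(T) = +0.150·(T−10) [T≤10 °C] = -1.9650
  sulphur-dioxide contribution → 7.526 μm/a
  chloride contribution → 2.007 μm/a
  ⇒ r_corr(carbon steel) = 9.533 μm/a
Long-term exponent b (ISO 9224 Table 2, B1) = 0.523
  D(20) = 9.533 × 20^0.523 = 9.533 × 4.791 = 45.67 μm
  Mass loss = 45.67 μm × 7.85 g/cm³ = 358.5 g·m⁻²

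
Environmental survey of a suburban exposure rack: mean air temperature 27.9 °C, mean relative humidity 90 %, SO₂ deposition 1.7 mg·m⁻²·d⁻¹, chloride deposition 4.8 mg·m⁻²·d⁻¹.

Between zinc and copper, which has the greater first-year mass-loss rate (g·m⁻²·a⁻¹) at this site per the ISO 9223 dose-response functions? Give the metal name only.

copper

zinc: temperature factor f = -0.071·(17.9) = -1.2709
  Pd branch = 0.0129·Pd^0.44·e^(0.046·RH+f) = 0.2871 μm/a
  Sd branch = 0.0175·Sd^0.57·e^(0.008·RH+0.085·T) = 0.9418 μm/a
  r_corr = 0.2871 + 0.9418 = 1.229 μm/a
  mass loss = 1.229 μm/a × 7.14 g/cm³ = 8.774 g·m⁻²·a⁻¹
copper: temperature factor f = -0.080·(17.9) = -1.4320
  SO₂ term: 0.0053·1.7^0.26·exp(0.059·90-1.4320) = 0.294
  Sd branch = 0.01025·Sd^0.27·e^(0.036·RH+0.049·T) = 1.569 μm/a
  sum: 0.294 + 1.569 → r_corr = 1.863 μm/a
  mass loss = 1.863 μm/a × 8.96 g/cm³ = 16.69 g·m⁻²·a⁻¹
Ordering by g·m⁻²·a⁻¹: copper (16.7) > zinc (8.77)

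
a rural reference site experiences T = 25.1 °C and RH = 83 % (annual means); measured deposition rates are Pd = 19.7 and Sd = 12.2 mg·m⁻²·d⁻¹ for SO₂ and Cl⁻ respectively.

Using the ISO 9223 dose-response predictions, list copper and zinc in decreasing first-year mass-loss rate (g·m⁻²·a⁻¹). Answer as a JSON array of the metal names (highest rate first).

["copper", "zinc"]

copper: temperature factor f = -0.080·(15.1) = -1.2080
  SO₂ term: 0.0053·19.7^0.26·exp(0.059·83-1.2080) = 0.4602
  Cl⁻ term: 0.01025·12.2^0.27·exp(0.036·83+0.049·25.1) = 1.367
  r_corr = 0.4602 + 1.367 = 1.827 μm/a
  mass loss = 1.827 μm/a × 8.96 g/cm³ = 16.37 g·m⁻²·a⁻¹
zinc: f(T) = -0.071·(T−10) [T>10 °C] = -1.0721
  Pd branch = 0.0129·Pd^0.44·e^(0.046·RH+f) = 0.7459 μm/a
  Cl⁻ term: 0.0175·12.2^0.57·exp(0.008·83+0.085·25.1) = 1.195
  r_corr = 0.7459 + 1.195 = 1.94 μm/a
  mass loss = 1.94 μm/a × 7.14 g/cm³ = 13.85 g·m⁻²·a⁻¹
Ordering by g·m⁻²·a⁻¹: copper (16.4) > zinc (13.9)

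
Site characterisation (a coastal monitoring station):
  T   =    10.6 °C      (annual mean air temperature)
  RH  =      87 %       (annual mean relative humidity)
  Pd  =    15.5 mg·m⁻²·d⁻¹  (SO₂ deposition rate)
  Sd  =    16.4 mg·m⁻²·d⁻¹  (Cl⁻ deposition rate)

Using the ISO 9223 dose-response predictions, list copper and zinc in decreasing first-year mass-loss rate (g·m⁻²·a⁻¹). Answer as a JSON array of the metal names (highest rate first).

copper: T>10 °C ⇒ hinge -0.080·(10.6−10) = -0.0480
  Pd branch = 0.0053·Pd^0.26·e^(0.059·RH+f) = 1.746 μm/a
  Sd branch = 0.01025·Sd^0.27·e^(0.036·RH+0.049·T) = 0.8405 μm/a
  sum: 1.746 + 0.8405 → r_corr = 2.587 μm/a
  mass loss = 2.587 μm/a × 8.96 g/cm³ = 23.18 g·m⁻²·a⁻¹
zinc: T>10 °C ⇒ hinge -0.071·(10.6−10) = -0.0426
  SO₂ term: 0.0129·15.5^0.44·exp(0.046·87-0.0426) = 2.259
  Sd branch = 0.0175·Sd^0.57·e^(0.008·RH+0.085·T) = 0.4257 μm/a
  sum: 2.259 + 0.4257 → r_corr = 2.684 μm/a
  mass loss = 2.684 μm/a × 7.14 g/cm³ = 19.17 g·m⁻²·a⁻¹
Ordering by g·m⁻²·a⁻¹: copper (23.2) > zinc (19.2)

["copper", "zinc"]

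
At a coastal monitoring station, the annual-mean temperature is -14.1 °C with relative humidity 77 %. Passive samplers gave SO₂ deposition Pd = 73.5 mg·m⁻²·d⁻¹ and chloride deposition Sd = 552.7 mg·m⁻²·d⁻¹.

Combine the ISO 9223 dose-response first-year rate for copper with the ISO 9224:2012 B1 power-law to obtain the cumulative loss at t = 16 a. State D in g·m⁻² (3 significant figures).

copper: temperature factor f = +0.126·(-24.1) = -3.0366
  Pd branch = 0.0053·Pd^0.26·e^(0.059·RH+f) = 0.07307 μm/a
  Cl⁻ term: 0.01025·552.7^0.27·exp(0.036·77+0.049·-14.1) = 0.4519
  sum: 0.07307 + 0.4519 → r_corr = 0.5249 μm/a
Long-term exponent b (ISO 9224 Table 2, B1) = 0.667
  D(16) = 0.5249 × 16^0.667 = 0.5249 × 6.355 = 3.336 μm
  Mass loss = 3.336 μm × 8.96 g/cm³ = 29.89 g·m⁻²

D(16) = 29.9 g·m⁻²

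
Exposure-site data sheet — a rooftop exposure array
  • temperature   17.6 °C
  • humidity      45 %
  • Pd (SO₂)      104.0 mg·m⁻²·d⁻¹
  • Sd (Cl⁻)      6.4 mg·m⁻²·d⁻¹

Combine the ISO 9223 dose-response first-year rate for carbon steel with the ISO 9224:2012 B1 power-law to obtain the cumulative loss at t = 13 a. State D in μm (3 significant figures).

D(13) = 135 μm

carbon steel: f(T) = -0.054·(T−10) [T>10 °C] = -0.4104
  sulphur-dioxide contribution → 32.32 μm/a
  chloride contribution → 2.878 μm/a
  ⇒ r_corr(carbon steel) = 35.2 μm/a
Long-term exponent b (ISO 9224 Table 2, B1) = 0.523
  D(13) = 35.2 × 13^0.523 = 35.2 × 3.825 = 134.6 μm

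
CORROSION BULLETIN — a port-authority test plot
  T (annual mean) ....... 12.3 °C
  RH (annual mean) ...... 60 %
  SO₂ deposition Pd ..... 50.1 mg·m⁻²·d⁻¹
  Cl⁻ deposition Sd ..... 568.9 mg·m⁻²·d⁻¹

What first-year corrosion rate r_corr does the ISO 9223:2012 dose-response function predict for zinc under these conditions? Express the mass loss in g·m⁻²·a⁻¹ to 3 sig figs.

r_corr = 28.3 g·m⁻²·a⁻¹

zinc: T>10 °C ⇒ hinge -0.071·(12.3−10) = -0.1633
  Pd branch = 0.0129·Pd^0.44·e^(0.046·RH+f) = 0.9688 μm/a
  Sd branch = 0.0175·Sd^0.57·e^(0.008·RH+0.085·T) = 2.992 μm/a
  r_corr = 0.9688 + 2.992 = 3.961 μm/a
Convert to mass loss: 3.961 μm/a × 7.14 g/cm³ = 28.28 g·m⁻²·a⁻¹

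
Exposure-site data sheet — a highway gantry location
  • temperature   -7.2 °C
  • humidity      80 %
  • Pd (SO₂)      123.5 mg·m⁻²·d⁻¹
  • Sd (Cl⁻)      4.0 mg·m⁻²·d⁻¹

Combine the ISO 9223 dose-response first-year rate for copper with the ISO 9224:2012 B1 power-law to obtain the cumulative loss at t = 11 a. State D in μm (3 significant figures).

D(11) = 2.10 μm

copper: f(T) = +0.126·(T−10) [T≤10 °C] = -2.1672
  Pd branch = 0.0053·Pd^0.26·e^(0.059·RH+f) = 0.2381 μm/a
  Sd branch = 0.01025·Sd^0.27·e^(0.036·RH+0.049·T) = 0.1866 μm/a
  r_corr = 0.2381 + 0.1866 = 0.4247 μm/a
Power-law: D(11) = r_corr · 11^0.667
  D(11) = 0.4247 × 11^0.667 = 0.4247 × 4.95 = 2.102 μm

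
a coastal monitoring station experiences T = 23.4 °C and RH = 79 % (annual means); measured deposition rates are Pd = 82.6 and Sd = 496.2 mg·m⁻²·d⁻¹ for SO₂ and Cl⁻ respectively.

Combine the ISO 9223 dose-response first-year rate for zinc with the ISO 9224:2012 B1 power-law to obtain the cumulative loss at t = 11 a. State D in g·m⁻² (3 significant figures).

D(11) = 481 g·m⁻²

zinc: T>10 °C ⇒ hinge -0.071·(23.4−10) = -0.9514
  sulphur-dioxide contribution → 1.316 μm/a
  chloride contribution → 8.277 μm/a
  total first-year rate 9.592 μm/a
ISO 9224: D(t) = r_corr · t^b with b = 0.813 (zinc, B1)
  D(11) = 9.592 × 11^0.813 = 9.592 × 7.025 = 67.39 μm
  Mass loss = 67.39 μm × 7.14 g/cm³ = 481.1 g·m⁻²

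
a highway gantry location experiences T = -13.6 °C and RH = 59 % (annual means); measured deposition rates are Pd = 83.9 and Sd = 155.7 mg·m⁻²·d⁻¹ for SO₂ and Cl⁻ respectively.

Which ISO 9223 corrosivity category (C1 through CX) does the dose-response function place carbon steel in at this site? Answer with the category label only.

carbon steel: f(T) = +0.150·(T−10) [T≤10 °C] = -3.5400
  Pd branch = 1.77·Pd^0.52·e^(0.02·RH+f) = 1.673 μm/a
  Cl⁻ term: 0.102·155.7^0.62·exp(0.033·59+0.04·-13.6) = 9.487
  sum: 1.673 + 9.487 → r_corr = 11.16 μm/a
Category bounds: 1.3…25 μm/a bracket r_corr ⇒ C2

C2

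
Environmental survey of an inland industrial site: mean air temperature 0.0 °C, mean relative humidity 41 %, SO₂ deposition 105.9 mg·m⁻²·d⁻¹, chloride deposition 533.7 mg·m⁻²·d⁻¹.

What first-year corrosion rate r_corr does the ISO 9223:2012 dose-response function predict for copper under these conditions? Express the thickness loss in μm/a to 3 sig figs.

r_corr = 0.301 μm/a

copper: temperature factor f = +0.126·(-10.0) = -1.2600
  sulphur-dioxide contribution → 0.05677 μm/a
  chloride contribution → 0.2444 μm/a
  total first-year rate 0.3012 μm/a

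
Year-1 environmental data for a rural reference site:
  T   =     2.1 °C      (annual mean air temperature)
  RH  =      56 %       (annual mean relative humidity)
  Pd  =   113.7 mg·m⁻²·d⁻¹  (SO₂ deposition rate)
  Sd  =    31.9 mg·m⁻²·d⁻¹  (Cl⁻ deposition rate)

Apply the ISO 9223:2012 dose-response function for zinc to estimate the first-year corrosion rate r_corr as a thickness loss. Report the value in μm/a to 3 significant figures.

r_corr = 1.24 μm/a

zinc: temperature factor f = +0.038·(-7.9) = -0.3002
  Pd branch = 0.0129·Pd^0.44·e^(0.046·RH+f) = 1.008 μm/a
  Cl⁻ term: 0.0175·31.9^0.57·exp(0.008·56+0.085·2.1) = 0.2357
  sum: 1.008 + 0.2357 → r_corr = 1.244 μm/a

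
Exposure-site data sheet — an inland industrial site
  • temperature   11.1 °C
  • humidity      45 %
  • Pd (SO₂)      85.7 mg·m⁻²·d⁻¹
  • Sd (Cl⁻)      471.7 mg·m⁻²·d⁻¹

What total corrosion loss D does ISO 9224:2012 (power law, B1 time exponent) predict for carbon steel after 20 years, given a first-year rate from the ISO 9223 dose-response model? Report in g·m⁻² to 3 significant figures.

D(20) = 2.76e+03 g·m⁻²

carbon steel: T>10 °C ⇒ hinge -0.054·(11.1−10) = -0.0594
  SO₂ term: 1.77·85.7^0.52·exp(0.02·45-0.0594) = 41.51
  Cl⁻ term: 0.102·471.7^0.62·exp(0.033·45+0.04·11.1) = 31.92
  r_corr = 41.51 + 31.92 = 73.43 μm/a
ISO 9224: D(t) = r_corr · t^b with b = 0.523 (carbon steel, B1)
  D(20) = 73.43 × 20^0.523 = 73.43 × 4.791 = 351.8 μm
  Mass loss = 351.8 μm × 7.85 g/cm³ = 2762 g·m⁻²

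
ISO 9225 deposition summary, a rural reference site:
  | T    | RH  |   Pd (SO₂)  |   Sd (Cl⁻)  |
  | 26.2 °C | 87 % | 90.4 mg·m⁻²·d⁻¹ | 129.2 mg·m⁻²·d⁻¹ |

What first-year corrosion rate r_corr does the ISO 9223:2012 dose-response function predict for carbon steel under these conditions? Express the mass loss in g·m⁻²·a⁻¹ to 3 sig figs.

r_corr = 1.16e+03 g·m⁻²·a⁻¹

carbon steel: T>10 °C ⇒ hinge -0.054·(26.2−10) = -0.8748
  SO₂ term: 1.77·90.4^0.52·exp(0.02·87-0.8748) = 43.75
  Sd branch = 0.102·Sd^0.62·e^(0.033·RH+0.04·T) = 104.6 μm/a
  sum: 43.75 + 104.6 → r_corr = 148.4 μm/a
Convert to mass loss: 148.4 μm/a × 7.85 g/cm³ = 1165 g·m⁻²·a⁻¹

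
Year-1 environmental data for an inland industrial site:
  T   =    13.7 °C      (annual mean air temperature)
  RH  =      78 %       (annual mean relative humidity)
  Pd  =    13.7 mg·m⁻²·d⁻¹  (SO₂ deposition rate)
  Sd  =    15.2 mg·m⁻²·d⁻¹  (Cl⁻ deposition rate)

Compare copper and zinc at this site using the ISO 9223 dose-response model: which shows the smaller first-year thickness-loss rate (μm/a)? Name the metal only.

copper

copper: temperature factor f = -0.080·(3.7) = -0.2960
  SO₂ term: 0.0053·13.7^0.26·exp(0.059·78-0.2960) = 0.7761
  Sd branch = 0.01025·Sd^0.27·e^(0.036·RH+0.049·T) = 0.6932 μm/a
  sum: 0.7761 + 0.6932 → r_corr = 1.469 μm/a
zinc: f(T) = -0.071·(T−10) [T>10 °C] = -0.2627
  SO₂ term: 0.0129·13.7^0.44·exp(0.046·78-0.2627) = 1.135
  Sd branch = 0.0175·Sd^0.57·e^(0.008·RH+0.085·T) = 0.4937 μm/a
  sum: 1.135 + 0.4937 → r_corr = 1.628 μm/a
Ordering by μm/a: zinc (1.63) > copper (1.47)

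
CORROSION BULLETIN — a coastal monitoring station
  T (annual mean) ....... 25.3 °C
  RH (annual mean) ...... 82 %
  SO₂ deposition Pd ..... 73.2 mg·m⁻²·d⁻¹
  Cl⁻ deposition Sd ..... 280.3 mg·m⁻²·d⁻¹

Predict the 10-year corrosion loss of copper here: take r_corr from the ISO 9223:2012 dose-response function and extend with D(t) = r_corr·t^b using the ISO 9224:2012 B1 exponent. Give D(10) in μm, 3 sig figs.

copper: f(T) = -0.080·(T−10) [T>10 °C] = -1.2240
  sulphur-dioxide contribution → 0.6006 μm/a
  chloride contribution → 3.105 μm/a
  ⇒ r_corr(copper) = 3.705 μm/a
Power-law: D(10) = r_corr · 10^0.667
  D(10) = 3.705 × 10^0.667 = 3.705 × 4.645 = 17.21 μm

D(10) = 17.2 μm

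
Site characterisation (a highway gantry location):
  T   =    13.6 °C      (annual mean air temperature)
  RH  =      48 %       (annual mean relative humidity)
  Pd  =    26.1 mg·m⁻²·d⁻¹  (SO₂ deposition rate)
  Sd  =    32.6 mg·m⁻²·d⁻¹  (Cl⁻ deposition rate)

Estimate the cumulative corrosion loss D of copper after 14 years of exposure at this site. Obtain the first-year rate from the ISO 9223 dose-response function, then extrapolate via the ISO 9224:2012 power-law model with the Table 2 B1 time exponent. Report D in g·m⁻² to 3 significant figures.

copper: temperature factor f = -0.080·(3.6) = -0.2880
  Pd branch = 0.0053·Pd^0.26·e^(0.059·RH+f) = 0.1576 μm/a
  Sd branch = 0.01025·Sd^0.27·e^(0.036·RH+0.049·T) = 0.2879 μm/a
  sum: 0.1576 + 0.2879 → r_corr = 0.4454 μm/a
Power-law: D(14) = r_corr · 14^0.667
  D(14) = 0.4454 × 14^0.667 = 0.4454 × 5.814 = 2.59 μm
  Mass loss = 2.59 μm × 8.96 g/cm³ = 23.2 g·m⁻²

D(14) = 23.2 g·m⁻²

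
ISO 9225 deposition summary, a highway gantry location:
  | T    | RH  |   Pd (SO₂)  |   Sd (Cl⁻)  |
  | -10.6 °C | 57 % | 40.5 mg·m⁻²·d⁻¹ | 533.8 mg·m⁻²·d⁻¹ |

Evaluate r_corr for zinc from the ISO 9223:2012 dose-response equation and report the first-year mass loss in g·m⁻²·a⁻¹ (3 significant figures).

r_corr = 5.82 g·m⁻²·a⁻¹

zinc: f(T) = +0.038·(T−10) [T≤10 °C] = -0.7828
  Pd branch = 0.0129·Pd^0.44·e^(0.046·RH+f) = 0.4136 μm/a
  Cl⁻ term: 0.0175·533.8^0.57·exp(0.008·57+0.085·-10.6) = 0.4021
  r_corr = 0.4136 + 0.4021 = 0.8158 μm/a
Convert to mass loss: 0.8158 μm/a × 7.14 g/cm³ = 5.825 g·m⁻²·a⁻¹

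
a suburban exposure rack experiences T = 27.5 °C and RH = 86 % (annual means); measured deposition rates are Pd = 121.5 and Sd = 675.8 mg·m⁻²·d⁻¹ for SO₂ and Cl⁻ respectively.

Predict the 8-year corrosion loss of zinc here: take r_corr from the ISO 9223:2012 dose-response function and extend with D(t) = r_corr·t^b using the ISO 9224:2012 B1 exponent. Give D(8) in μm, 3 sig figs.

D(8) = 88.9 μm

zinc: f(T) = -0.071·(T−10) [T>10 °C] = -1.2425
  SO₂ term: 0.0129·121.5^0.44·exp(0.046·86-1.2425) = 1.608
  Sd branch = 0.0175·Sd^0.57·e^(0.008·RH+0.085·T) = 14.79 μm/a
  r_corr = 1.608 + 14.79 = 16.4 μm/a
Long-term exponent b (ISO 9224 Table 2, B1) = 0.813
  D(8) = 16.4 × 8^0.813 = 16.4 × 5.423 = 88.92 μm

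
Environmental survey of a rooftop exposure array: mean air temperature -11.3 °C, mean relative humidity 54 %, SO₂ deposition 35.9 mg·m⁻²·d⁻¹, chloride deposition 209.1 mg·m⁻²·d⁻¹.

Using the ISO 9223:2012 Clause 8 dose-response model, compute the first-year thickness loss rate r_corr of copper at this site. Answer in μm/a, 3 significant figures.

r_corr = 0.196 μm/a

copper: f(T) = +0.126·(T−10) [T≤10 °C] = -2.6838
  SO₂ term: 0.0053·35.9^0.26·exp(0.059·54-2.6838) = 0.02222
  Cl⁻ term: 0.01025·209.1^0.27·exp(0.036·54+0.049·-11.3) = 0.1742
  r_corr = 0.02222 + 0.1742 = 0.1964 μm/a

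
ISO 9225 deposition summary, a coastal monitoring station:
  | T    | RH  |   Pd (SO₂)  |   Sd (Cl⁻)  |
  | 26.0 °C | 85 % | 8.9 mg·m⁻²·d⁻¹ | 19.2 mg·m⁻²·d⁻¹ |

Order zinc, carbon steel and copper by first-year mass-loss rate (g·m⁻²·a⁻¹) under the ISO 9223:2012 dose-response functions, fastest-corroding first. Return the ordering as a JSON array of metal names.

zinc: f(T) = -0.071·(T−10) [T>10 °C] = -1.1360
  sulphur-dioxide contribution → 0.5408 μm/a
  chloride contribution → 1.697 μm/a
  total first-year rate 2.238 μm/a
  mass loss = 2.238 μm/a × 7.14 g/cm³ = 15.98 g·m⁻²·a⁻¹
carbon steel: T>10 °C ⇒ hinge -0.054·(26.0−10) = -0.8640
  sulphur-dioxide contribution → 12.73 μm/a
  chloride contribution → 29.79 μm/a
  total first-year rate 42.52 μm/a
  mass loss = 42.52 μm/a × 7.85 g/cm³ = 333.8 g·m⁻²·a⁻¹
copper: f(T) = -0.080·(T−10) [T>10 °C] = -1.2800
  sulphur-dioxide contribution → 0.3919 μm/a
  chloride contribution → 1.736 μm/a
  ⇒ r_corr(copper) = 2.128 μm/a
  mass loss = 2.128 μm/a × 8.96 g/cm³ = 19.06 g·m⁻²·a⁻¹
Ordering by g·m⁻²·a⁻¹: carbon steel (334) > copper (19.1) > zinc (16)

["carbon steel", "copper", "zinc"]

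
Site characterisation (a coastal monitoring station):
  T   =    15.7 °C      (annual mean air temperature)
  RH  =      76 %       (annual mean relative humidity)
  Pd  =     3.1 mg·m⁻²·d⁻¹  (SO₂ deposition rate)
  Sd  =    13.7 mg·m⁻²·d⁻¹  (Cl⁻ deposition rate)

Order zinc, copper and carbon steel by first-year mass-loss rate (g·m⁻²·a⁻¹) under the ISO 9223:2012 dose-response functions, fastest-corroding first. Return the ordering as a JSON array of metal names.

zinc: T>10 °C ⇒ hinge -0.071·(15.7−10) = -0.4047
  Pd branch = 0.0129·Pd^0.44·e^(0.046·RH+f) = 0.467 μm/a
  Sd branch = 0.0175·Sd^0.57·e^(0.008·RH+0.085·T) = 0.5427 μm/a
  sum: 0.467 + 0.5427 → r_corr = 1.01 μm/a
  mass loss = 1.01 μm/a × 7.14 g/cm³ = 7.21 g·m⁻²·a⁻¹
copper: f(T) = -0.080·(T−10) [T>10 °C] = -0.4560
  SO₂ term: 0.0053·3.1^0.26·exp(0.059·76-0.4560) = 0.3994
  Sd branch = 0.01025·Sd^0.27·e^(0.036·RH+0.049·T) = 0.6918 μm/a
  sum: 0.3994 + 0.6918 → r_corr = 1.091 μm/a
  mass loss = 1.091 μm/a × 8.96 g/cm³ = 9.777 g·m⁻²·a⁻¹
carbon steel: temperature factor f = -0.054·(5.7) = -0.3078
  SO₂ term: 1.77·3.1^0.52·exp(0.02·76-0.3078) = 10.71
  Cl⁻ term: 0.102·13.7^0.62·exp(0.033·76+0.04·15.7) = 11.89
  r_corr = 10.71 + 11.89 = 22.61 μm/a
  mass loss = 22.61 μm/a × 7.85 g/cm³ = 177.5 g·m⁻²·a⁻¹
Ordering by g·m⁻²·a⁻¹: carbon steel (177) > copper (9.78) > zinc (7.21)

["carbon steel", "copper", "zinc"]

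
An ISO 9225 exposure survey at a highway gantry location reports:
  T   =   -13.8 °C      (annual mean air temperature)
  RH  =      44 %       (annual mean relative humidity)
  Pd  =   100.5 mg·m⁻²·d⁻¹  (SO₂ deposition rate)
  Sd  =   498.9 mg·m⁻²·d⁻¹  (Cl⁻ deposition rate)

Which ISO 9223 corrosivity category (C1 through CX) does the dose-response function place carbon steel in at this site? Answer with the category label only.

carbon steel: f(T) = +0.150·(T−10) [T≤10 °C] = -3.5700
  sulphur-dioxide contribution → 1.321 μm/a
  chloride contribution → 11.81 μm/a
  ⇒ r_corr(carbon steel) = 13.13 μm/a
Category bounds: 1.3…25 μm/a bracket r_corr ⇒ C2

C2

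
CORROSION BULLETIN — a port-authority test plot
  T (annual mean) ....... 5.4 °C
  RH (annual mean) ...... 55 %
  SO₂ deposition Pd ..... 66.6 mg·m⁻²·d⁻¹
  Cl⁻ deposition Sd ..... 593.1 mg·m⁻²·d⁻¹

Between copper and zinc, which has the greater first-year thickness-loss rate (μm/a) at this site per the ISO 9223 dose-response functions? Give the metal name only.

copper: temperature factor f = +0.126·(-4.6) = -0.5796
  sulphur-dioxide contribution → 0.227 μm/a
  chloride contribution → 0.5424 μm/a
  ⇒ r_corr(copper) = 0.7693 μm/a
zinc: f(T) = +0.038·(T−10) [T≤10 °C] = -0.1748
  sulphur-dioxide contribution → 0.8625 μm/a
  chloride contribution → 1.637 μm/a
  ⇒ r_corr(zinc) = 2.5 μm/a
Ordering by μm/a: zinc (2.5) > copper (0.769)

zinc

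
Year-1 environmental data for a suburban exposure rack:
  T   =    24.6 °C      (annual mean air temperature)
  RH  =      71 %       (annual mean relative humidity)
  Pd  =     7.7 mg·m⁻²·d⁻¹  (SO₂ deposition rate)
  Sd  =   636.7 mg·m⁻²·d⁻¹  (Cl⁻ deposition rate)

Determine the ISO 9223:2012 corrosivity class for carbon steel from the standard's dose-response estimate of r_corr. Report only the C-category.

C5

carbon steel: T>10 °C ⇒ hinge -0.054·(24.6−10) = -0.7884
  SO₂ term: 1.77·7.7^0.52·exp(0.02·71-0.7884) = 9.622
  Cl⁻ term: 0.102·636.7^0.62·exp(0.033·71+0.04·24.6) = 155.6
  r_corr = 9.622 + 155.6 = 165.2 μm/a
165 μm/a falls in (80, 200] for carbon steel → category C5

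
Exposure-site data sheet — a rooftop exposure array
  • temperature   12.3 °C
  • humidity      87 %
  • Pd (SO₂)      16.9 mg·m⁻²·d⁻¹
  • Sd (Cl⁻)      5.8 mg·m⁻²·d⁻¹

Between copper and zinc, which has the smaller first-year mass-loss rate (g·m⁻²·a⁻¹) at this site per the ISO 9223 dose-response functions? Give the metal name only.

copper: f(T) = -0.080·(T−10) [T>10 °C] = -0.1840
  sulphur-dioxide contribution → 1.559 μm/a
  chloride contribution → 0.6899 μm/a
  ⇒ r_corr(copper) = 2.249 μm/a
  mass loss = 2.249 μm/a × 8.96 g/cm³ = 20.15 g·m⁻²·a⁻¹
zinc: T>10 °C ⇒ hinge -0.071·(12.3−10) = -0.1633
  sulphur-dioxide contribution → 2.08 μm/a
  chloride contribution → 0.272 μm/a
  total first-year rate 2.352 μm/a
  mass loss = 2.352 μm/a × 7.14 g/cm³ = 16.79 g·m⁻²·a⁻¹
Ordering by g·m⁻²·a⁻¹: copper (20.2) > zinc (16.8)

zinc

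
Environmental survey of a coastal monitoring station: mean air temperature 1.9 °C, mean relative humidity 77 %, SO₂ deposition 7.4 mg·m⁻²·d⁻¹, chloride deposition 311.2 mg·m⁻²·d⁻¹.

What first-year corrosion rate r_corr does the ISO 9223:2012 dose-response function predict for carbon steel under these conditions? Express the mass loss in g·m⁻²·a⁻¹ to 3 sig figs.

carbon steel: temperature factor f = +0.150·(-8.1) = -1.2150
  SO₂ term: 1.77·7.4^0.52·exp(0.02·77-1.2150) = 6.936
  Sd branch = 0.102·Sd^0.62·e^(0.033·RH+0.04·T) = 49.07 μm/a
  r_corr = 6.936 + 49.07 = 56.01 μm/a
Convert to mass loss: 56.01 μm/a × 7.85 g/cm³ = 439.7 g·m⁻²·a⁻¹

r_corr = 440 g·m⁻²·a⁻¹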